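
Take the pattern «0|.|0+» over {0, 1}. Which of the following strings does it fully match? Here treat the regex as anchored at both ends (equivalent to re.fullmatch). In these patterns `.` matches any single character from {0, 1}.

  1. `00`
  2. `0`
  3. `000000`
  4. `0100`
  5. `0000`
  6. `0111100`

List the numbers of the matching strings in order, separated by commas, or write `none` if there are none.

1 → match
2 → match
3 → match
4 → no match
5 → match
6 → no match

1, 2, 3, 5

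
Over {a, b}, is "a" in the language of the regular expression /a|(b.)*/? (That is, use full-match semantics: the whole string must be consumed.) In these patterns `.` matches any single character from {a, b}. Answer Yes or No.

Yes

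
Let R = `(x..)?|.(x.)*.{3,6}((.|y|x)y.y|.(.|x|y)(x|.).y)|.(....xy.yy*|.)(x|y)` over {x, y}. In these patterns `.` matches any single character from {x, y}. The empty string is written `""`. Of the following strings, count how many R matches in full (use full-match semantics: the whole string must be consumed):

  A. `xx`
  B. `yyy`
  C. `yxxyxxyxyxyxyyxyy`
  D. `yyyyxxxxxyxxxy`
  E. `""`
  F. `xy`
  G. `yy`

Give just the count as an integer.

2

A → no match
B → match
C → no match
D → no match
E → match
F → no match
G → no match
Total matched: 2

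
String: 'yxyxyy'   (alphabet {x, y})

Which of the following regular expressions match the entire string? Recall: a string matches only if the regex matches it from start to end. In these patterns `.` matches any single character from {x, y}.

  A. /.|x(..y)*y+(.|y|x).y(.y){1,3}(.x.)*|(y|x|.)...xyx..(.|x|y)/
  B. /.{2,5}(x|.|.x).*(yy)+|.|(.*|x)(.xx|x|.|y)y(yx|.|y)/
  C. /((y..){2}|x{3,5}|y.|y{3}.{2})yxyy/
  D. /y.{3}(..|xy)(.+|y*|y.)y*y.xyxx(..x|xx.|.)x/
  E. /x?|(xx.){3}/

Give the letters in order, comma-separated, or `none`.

A → no match
B → match
C → match
D → no match — must end with 'x'
E → no match

B, C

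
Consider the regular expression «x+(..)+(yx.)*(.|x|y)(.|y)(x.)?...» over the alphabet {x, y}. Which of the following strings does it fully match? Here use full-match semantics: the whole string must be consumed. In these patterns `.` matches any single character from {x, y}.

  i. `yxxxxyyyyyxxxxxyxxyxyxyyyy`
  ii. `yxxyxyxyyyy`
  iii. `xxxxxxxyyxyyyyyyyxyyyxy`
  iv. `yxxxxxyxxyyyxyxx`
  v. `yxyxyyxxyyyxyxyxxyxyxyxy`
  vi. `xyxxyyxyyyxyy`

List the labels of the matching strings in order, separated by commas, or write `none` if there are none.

iii, vi

i → no match — must start with `x`
ii → no match — must start with `x`
iii → match
iv → no match — must start with `x`
v → no match — must start with `x`
vi → match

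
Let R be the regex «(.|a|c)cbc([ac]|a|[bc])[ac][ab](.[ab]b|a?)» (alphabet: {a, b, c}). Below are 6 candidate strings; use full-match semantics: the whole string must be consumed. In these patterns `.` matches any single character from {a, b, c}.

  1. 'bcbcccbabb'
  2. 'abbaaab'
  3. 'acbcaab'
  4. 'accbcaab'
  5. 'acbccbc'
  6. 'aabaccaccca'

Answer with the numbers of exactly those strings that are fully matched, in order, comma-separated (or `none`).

1, 3

1. 'bcbcccbabb' → match
2. 'abbaaab' → no match
3. 'acbcaab' → match
4. 'accbcaab' → no match
5. 'acbccbc' → no match
6. 'aabaccaccca' → no match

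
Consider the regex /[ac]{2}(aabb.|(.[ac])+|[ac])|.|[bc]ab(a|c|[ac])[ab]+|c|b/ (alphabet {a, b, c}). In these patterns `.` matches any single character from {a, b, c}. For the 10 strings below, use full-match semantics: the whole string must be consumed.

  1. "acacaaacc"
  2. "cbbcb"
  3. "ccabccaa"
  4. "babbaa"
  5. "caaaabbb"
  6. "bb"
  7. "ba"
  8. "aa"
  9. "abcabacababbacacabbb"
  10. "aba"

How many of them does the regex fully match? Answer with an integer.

0

1 → no match
2 → no match
3 → no match
4 → no match
5 → no match
6 → no match
7 → no match
8 → no match
9 → no match
10 → no match
Total matched: 0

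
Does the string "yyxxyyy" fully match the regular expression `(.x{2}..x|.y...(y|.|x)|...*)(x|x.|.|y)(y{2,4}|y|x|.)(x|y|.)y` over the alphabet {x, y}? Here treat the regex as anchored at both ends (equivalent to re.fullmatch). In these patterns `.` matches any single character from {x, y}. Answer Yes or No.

Yes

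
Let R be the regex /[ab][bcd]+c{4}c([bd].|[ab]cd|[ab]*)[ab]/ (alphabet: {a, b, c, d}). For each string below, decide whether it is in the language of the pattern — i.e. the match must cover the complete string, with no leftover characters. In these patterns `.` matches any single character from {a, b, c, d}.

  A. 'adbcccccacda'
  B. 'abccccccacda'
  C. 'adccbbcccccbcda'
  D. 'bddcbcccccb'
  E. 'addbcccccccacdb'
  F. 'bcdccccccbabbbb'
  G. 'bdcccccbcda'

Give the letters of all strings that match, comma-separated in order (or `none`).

A. 'adbcccccacda' → match
B. 'abccccccacda' → match
C → match
D. 'bddcbcccccb' → match
E → match
F → match
G. 'bdcccccbcda' → match

A, B, C, D, E, F, G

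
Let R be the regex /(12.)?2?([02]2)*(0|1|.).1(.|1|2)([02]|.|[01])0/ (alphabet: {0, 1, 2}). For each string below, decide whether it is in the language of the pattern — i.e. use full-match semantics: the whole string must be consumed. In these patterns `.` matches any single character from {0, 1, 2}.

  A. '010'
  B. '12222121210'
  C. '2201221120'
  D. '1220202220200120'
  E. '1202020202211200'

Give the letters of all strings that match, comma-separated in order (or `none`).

B, E

A → no match
B → match
C → no match
D → no match
E → match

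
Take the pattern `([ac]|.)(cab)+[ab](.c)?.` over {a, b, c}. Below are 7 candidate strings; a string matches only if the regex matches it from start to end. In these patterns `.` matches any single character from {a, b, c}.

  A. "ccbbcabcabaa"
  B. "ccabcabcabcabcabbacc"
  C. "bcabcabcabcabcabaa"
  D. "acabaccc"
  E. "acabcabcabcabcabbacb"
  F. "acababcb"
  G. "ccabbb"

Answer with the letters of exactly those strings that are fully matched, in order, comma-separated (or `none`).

A → no match
B → match
C → match
D → match
E → match
F → match
G → match

B, C, D, E, F, G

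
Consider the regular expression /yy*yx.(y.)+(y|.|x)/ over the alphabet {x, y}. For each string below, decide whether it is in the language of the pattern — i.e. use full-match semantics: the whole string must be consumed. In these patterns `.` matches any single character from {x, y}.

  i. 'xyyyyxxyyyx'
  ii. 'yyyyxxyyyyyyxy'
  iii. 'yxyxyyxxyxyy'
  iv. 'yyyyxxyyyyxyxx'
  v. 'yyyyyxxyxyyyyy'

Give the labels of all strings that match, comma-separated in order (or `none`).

i → no match — must start with 'y'
ii → no match
iii → no match
iv → no match
v → match

v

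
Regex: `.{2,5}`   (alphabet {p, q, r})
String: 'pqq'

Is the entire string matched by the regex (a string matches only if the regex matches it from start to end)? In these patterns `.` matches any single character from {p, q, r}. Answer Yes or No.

Yes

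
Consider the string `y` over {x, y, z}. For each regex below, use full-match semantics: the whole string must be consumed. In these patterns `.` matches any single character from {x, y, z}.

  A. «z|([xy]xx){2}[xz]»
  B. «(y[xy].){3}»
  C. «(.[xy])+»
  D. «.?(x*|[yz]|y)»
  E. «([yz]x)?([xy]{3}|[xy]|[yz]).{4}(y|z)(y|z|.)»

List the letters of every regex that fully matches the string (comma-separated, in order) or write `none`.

A → no match
B → no match
C → no match
D → match
E → no match

D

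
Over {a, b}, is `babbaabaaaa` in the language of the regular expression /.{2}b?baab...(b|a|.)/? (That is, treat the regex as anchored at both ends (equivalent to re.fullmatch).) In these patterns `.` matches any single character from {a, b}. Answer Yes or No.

Yes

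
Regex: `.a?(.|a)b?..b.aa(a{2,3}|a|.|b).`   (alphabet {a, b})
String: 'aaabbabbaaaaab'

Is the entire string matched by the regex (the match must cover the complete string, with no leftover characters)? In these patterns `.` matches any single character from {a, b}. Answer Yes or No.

Yes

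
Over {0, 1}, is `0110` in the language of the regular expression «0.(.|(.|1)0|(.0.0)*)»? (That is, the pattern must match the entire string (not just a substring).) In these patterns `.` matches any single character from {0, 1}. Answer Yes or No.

Yes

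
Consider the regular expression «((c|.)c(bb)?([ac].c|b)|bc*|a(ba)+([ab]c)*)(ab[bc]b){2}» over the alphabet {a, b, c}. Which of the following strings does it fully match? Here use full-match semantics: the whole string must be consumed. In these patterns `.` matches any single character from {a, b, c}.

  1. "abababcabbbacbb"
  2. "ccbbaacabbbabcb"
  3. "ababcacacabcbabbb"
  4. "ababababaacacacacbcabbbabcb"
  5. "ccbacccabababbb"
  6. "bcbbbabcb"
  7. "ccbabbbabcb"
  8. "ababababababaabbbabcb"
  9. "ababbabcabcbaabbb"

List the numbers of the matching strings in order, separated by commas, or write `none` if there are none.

2, 3, 4, 7, 8

1 → no match
2 → match
3 → match
4 → match
5 → no match
6 → no match
7 → match
8 → match
9 → no match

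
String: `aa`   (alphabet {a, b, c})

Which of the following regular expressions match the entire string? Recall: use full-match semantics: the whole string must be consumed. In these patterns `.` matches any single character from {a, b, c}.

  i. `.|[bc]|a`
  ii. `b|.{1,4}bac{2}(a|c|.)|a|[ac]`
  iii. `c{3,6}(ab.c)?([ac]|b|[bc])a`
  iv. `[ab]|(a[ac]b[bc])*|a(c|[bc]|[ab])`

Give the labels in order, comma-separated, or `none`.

i → no match
ii → no match
iii → no match — must start with `c`
iv → match

iv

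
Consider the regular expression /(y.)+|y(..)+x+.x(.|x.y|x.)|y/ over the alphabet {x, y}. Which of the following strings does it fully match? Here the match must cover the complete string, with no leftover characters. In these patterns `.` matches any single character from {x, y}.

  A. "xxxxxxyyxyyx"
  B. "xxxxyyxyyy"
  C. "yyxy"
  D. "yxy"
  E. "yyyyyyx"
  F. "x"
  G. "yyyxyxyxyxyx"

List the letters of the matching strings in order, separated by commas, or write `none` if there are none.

A → no match — must start with "y"
B → no match — must start with "y"
C → no match
D → no match
E → no match
F → no match — must start with "y"
G → match

G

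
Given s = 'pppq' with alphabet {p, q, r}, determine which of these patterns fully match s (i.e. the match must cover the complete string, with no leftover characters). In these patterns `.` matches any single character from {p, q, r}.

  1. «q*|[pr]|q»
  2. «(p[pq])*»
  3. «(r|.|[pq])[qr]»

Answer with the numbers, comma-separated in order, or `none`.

1 → no match
2 → match
3 → no match

2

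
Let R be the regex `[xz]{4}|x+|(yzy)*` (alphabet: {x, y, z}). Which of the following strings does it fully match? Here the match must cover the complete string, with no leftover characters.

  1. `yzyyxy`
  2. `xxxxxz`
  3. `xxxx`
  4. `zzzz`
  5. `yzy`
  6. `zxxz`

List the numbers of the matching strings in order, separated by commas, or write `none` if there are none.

3, 4, 5, 6

1 → no match
2 → no match
3 → match
4 → match
5 → match
6 → match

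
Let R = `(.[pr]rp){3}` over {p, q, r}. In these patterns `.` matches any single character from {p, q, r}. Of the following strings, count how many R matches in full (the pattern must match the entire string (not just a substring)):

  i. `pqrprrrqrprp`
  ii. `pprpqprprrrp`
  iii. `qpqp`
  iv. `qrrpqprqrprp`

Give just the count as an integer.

1

i → no match
ii → match
iii → no match — must end with `rp`
iv → no match
Total matched: 1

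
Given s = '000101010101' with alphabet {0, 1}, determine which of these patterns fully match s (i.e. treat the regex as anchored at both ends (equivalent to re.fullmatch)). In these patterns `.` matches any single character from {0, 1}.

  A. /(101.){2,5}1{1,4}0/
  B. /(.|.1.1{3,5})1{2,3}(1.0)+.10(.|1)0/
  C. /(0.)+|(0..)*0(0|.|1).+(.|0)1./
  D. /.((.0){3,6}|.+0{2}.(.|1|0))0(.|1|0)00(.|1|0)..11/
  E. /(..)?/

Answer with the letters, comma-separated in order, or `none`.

C

A → no match — must start with '101'
B → no match — must end with '0'
C → match
D → no match — must end with '11'
E → no match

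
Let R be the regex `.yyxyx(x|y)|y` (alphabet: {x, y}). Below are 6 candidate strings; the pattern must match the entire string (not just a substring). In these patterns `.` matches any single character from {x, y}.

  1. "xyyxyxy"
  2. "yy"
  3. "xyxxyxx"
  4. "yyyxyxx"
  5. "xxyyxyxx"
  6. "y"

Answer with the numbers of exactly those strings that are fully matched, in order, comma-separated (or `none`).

1. "xyyxyxy" → match
2. "yy" → no match
3. "xyxxyxx" → no match
4. "yyyxyxx" → match
5. "xxyyxyxx" → no match
6. "y" → match

1, 4, 6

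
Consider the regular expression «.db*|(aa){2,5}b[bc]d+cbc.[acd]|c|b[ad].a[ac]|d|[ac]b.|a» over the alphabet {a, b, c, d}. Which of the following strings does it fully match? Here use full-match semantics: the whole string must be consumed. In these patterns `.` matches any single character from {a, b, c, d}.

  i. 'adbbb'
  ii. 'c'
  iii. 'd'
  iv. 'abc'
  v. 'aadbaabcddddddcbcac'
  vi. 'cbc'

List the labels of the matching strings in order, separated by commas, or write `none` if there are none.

i, ii, iii, iv, vi

i. 'adbbb' → match
ii. 'c' → match
iii. 'd' → match
iv. 'abc' → match
v → no match
vi. 'cbc' → match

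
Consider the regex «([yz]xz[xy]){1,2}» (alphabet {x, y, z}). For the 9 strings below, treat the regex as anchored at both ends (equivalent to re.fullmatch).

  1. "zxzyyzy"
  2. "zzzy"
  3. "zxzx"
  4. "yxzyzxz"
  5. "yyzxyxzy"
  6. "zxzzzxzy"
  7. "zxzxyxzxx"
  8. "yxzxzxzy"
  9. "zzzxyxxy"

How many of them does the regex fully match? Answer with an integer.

2

1 → no match
2 → no match
3 → match
4 → no match
5 → no match
6 → no match
7 → no match
8 → match
9 → no match
Total matched: 2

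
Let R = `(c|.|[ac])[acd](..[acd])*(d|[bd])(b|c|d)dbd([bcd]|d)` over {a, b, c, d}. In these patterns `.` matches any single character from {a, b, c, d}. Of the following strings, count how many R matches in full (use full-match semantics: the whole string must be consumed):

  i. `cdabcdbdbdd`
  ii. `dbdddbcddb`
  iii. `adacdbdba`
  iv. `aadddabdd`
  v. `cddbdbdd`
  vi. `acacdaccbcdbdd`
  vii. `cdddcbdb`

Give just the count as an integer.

i → match
ii → no match
iii → no match
iv → no match
v → match
vi → match
vii → no match
Total matched: 3

3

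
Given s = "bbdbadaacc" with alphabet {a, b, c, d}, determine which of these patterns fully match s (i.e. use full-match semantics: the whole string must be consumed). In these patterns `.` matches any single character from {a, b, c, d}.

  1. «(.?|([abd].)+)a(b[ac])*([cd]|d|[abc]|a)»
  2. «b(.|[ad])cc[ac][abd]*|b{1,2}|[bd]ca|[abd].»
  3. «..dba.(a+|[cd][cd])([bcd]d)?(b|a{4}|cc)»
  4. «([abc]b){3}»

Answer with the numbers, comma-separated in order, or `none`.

1 → no match
2 → no match
3 → match
4 → no match — must end with "b"

3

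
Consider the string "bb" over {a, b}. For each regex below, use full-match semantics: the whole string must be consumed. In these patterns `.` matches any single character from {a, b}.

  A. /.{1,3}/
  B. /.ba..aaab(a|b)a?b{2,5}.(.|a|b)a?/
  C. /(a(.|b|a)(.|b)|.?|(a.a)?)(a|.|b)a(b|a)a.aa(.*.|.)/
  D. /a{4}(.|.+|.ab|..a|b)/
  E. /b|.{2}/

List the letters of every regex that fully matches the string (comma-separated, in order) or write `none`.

A, E

A → match
B → no match
C → no match
D → no match — must start with "a"
E → match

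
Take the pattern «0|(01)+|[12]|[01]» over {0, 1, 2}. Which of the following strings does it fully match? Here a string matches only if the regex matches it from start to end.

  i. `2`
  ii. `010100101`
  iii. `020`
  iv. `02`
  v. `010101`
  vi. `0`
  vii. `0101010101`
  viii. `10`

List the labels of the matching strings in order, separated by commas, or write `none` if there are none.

i. `2` → match
ii. `010100101` → no match
iii. `020` → no match
iv. `02` → no match
v. `010101` → match
vi. `0` → match
vii. `0101010101` → match
viii. `10` → no match

i, v, vi, vii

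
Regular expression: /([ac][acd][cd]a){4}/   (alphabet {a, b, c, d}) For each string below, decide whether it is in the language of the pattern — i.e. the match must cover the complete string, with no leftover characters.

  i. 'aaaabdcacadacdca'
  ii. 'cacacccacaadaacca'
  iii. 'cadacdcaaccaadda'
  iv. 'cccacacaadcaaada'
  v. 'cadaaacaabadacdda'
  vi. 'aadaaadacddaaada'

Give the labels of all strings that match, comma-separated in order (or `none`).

i → no match
ii → no match
iii → match
iv → match
v → no match
vi → match

iii, iv, vi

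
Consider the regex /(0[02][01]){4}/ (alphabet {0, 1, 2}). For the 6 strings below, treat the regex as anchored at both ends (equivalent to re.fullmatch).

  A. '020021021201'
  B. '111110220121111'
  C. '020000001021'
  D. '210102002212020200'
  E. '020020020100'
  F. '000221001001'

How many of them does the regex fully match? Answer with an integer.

1

A → no match
B → no match — must start with '0'
C → match
D → no match — must start with '0'
E → no match
F → no match
Total matched: 1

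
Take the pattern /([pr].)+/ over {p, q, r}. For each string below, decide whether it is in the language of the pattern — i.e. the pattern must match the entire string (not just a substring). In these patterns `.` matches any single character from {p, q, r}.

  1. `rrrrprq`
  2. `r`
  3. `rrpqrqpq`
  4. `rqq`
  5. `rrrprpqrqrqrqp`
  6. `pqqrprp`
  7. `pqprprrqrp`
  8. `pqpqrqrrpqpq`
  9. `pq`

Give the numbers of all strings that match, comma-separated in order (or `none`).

3, 7, 8, 9

1. `rrrrprq` → no match
2. `r` → no match
3. `rrpqrqpq` → match
4. `rqq` → no match
5 → no match
6. `pqqrprp` → no match
7. `pqprprrqrp` → match
8. `pqpqrqrrpqpq` → match
9. `pq` → match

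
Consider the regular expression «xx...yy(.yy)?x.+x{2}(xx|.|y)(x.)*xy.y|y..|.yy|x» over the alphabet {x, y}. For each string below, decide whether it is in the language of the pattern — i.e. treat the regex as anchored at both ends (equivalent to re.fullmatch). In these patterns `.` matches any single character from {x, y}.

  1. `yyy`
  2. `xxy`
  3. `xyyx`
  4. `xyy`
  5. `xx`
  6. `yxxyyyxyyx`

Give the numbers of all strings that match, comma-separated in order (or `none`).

1, 4

1 → match
2 → no match
3 → no match
4 → match
5 → no match
6 → no match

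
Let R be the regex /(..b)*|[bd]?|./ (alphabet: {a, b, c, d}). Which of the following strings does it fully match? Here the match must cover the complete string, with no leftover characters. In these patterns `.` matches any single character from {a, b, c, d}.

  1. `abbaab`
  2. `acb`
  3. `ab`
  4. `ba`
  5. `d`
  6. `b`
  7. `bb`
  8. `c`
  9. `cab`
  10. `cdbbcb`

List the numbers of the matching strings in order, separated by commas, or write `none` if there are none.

1 → match
2 → match
3 → no match
4 → no match
5 → match
6 → match
7 → no match
8 → match
9 → match
10 → match

1, 2, 5, 6, 8, 9, 10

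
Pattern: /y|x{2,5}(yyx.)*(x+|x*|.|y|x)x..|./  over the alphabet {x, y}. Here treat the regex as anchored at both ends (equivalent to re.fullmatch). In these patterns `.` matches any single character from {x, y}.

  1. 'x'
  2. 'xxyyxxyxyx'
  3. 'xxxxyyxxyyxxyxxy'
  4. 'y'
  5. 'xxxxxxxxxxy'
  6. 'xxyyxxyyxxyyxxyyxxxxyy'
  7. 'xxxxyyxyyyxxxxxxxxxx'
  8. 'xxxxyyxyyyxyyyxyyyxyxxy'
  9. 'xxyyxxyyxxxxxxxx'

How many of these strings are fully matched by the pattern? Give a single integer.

1 → match
2 → match
3 → match
4 → match
5 → match
6 → match
7 → match
8 → match
9 → match
Total matched: 9

9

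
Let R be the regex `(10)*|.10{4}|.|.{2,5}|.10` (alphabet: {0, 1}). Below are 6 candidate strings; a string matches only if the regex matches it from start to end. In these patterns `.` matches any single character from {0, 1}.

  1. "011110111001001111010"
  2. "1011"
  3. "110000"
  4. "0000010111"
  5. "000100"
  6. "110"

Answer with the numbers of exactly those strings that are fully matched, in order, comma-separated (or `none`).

1 → no match
2 → match
3 → match
4 → no match
5 → no match
6 → match

2, 3, 6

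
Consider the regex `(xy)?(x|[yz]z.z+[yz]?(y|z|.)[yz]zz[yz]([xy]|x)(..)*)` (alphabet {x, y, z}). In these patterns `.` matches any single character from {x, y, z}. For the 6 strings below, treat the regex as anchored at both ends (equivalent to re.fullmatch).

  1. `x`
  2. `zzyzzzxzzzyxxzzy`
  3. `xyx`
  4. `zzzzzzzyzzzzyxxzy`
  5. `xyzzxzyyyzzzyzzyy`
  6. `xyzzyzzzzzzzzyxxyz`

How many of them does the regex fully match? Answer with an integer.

1 → match
2 → match
3 → match
4 → match
5 → match
6 → match
Total matched: 6

6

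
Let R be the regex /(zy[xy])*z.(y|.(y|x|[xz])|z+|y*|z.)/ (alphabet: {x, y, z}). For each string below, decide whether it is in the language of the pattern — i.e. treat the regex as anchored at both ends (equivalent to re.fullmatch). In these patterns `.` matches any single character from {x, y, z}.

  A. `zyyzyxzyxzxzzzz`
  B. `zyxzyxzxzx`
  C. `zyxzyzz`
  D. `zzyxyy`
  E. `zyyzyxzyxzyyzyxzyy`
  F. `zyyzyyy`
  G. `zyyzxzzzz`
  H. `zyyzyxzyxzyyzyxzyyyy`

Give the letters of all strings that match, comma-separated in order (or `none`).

A → match
B → match
C → match
D → no match
E → match
F → match
G → match
H → match

A, B, C, E, F, G, H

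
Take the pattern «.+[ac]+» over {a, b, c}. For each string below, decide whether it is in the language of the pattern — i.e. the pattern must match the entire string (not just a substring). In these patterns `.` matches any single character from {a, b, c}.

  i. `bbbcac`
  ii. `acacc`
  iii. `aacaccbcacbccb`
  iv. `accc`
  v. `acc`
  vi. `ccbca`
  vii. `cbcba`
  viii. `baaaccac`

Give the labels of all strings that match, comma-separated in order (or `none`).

i → match
ii → match
iii → no match
iv → match
v → match
vi → match
vii → match
viii → match

i, ii, iv, v, vi, vii, viii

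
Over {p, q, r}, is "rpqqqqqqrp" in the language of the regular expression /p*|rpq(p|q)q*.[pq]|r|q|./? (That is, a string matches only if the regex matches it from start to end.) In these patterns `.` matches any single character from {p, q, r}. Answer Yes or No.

Yes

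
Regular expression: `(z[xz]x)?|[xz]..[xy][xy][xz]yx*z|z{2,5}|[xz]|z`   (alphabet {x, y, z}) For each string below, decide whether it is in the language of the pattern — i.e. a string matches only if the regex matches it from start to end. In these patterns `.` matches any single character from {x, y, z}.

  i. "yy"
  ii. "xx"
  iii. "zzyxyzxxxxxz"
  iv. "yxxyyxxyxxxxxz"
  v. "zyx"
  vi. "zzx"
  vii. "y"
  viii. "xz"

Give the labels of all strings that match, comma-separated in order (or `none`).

i → no match
ii → no match
iii → no match
iv → no match
v → no match
vi → match
vii → no match
viii → no match

vi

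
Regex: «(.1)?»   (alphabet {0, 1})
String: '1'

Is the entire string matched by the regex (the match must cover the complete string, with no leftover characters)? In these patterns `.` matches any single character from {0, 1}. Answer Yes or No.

No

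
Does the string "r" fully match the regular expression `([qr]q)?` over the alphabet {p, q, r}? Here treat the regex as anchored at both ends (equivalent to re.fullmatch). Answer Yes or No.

No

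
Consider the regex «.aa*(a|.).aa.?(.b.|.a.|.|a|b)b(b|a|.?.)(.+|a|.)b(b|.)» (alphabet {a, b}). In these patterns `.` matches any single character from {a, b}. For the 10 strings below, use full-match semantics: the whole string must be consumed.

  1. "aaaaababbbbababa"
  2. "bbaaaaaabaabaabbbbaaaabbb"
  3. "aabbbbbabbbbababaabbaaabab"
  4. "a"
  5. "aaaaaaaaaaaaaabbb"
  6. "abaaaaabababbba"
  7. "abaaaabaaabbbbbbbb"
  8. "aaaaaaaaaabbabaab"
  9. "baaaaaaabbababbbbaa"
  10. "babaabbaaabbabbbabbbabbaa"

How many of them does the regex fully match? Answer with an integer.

0

1 → no match
2 → no match
3 → no match
4 → no match
5 → no match
6 → no match
7 → no match
8 → no match
9 → no match
10 → no match
Total matched: 0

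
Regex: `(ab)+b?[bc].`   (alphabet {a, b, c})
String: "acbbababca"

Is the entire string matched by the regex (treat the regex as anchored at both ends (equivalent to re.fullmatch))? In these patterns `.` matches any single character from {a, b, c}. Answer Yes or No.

No

Every match must start with "ab", but "acbbababca" does not.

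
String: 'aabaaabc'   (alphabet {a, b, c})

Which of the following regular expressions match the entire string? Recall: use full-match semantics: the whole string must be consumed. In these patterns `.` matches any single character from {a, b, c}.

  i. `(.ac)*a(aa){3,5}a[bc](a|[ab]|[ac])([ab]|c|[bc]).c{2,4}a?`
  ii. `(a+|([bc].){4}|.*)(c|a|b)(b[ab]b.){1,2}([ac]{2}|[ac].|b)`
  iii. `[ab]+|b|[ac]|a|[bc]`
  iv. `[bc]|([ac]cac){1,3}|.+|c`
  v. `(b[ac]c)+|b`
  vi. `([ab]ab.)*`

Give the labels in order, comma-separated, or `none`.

i → no match
ii → no match
iii → no match
iv → match
v → no match — must start with 'b'
vi → match

iv, vi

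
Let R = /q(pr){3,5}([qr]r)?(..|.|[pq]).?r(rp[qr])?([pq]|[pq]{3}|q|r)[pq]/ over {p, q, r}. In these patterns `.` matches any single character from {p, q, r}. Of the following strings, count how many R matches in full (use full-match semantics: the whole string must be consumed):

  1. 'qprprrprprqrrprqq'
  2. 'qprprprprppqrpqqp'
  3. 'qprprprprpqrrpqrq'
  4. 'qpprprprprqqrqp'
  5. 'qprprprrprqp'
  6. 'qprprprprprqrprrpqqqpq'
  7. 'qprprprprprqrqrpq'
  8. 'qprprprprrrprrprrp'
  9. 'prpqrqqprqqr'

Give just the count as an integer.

1 → no match
2 → match
3 → match
4 → no match — must start with 'qpr'
5 → match
6 → match
7 → match
8 → match
9 → no match — must start with 'qpr'
Total matched: 6

6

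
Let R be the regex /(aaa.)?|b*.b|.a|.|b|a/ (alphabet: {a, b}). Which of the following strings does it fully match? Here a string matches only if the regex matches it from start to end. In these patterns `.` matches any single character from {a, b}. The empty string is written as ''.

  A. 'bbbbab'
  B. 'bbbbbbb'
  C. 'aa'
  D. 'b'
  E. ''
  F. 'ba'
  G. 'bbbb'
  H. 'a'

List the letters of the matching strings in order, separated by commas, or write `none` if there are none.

A, B, C, D, E, F, G, H

A. 'bbbbab' → match
B. 'bbbbbbb' → match
C. 'aa' → match
D. 'b' → match
E. '' → match
F. 'ba' → match
G. 'bbbb' → match
H. 'a' → match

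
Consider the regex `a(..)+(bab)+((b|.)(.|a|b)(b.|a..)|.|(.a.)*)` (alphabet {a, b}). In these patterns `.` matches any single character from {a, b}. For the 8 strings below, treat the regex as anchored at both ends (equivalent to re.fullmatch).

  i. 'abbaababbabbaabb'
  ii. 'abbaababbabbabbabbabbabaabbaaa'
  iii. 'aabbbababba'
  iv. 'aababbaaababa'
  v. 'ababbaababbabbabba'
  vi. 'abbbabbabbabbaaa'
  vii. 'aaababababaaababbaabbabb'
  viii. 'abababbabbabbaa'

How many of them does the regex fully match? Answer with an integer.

3

i → match
ii → no match
iii → no match
iv → match
v → no match
vi → no match
vii → no match
viii → match
Total matched: 3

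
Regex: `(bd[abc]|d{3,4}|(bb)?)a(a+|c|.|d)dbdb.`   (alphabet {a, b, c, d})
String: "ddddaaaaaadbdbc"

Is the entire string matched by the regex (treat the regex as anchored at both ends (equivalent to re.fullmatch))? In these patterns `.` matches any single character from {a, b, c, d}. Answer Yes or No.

Yes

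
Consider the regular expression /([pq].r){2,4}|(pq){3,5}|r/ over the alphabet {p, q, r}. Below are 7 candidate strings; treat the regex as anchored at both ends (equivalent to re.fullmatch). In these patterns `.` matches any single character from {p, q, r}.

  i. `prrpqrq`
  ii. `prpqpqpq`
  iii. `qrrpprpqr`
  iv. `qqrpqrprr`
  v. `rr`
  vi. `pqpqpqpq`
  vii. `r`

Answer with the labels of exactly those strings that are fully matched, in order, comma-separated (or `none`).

i → no match
ii → no match
iii → match
iv → match
v → no match
vi → match
vii → match

iii, iv, vi, vii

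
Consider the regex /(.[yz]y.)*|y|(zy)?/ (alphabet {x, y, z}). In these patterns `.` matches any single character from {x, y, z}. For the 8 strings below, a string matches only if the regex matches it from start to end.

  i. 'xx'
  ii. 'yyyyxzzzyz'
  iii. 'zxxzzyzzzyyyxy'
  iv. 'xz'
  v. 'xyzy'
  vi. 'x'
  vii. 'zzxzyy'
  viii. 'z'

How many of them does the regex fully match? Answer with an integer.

0

i → no match
ii → no match
iii → no match
iv → no match
v → no match
vi → no match
vii → no match
viii → no match
Total matched: 0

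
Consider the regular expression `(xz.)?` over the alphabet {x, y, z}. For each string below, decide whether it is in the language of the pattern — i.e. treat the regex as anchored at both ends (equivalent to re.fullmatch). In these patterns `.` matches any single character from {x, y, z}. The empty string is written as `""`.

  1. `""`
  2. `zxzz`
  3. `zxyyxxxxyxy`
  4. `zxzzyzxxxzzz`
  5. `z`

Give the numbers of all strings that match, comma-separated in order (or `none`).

1

1 → match
2 → no match
3 → no match
4 → no match
5 → no match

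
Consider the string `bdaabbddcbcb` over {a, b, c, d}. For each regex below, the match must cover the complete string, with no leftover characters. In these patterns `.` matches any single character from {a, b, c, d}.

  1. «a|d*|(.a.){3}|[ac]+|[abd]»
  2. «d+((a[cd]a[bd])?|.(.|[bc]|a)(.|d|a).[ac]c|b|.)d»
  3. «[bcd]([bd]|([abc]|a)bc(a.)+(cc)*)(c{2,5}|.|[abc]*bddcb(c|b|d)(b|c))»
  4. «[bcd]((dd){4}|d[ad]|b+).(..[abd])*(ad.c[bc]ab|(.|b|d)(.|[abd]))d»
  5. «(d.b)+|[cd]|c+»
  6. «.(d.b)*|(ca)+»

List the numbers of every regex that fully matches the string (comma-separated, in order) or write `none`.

3

1 → no match
2 → no match — must start with `d`
3 → match
4 → no match — must end with `d`
5 → no match
6 → no match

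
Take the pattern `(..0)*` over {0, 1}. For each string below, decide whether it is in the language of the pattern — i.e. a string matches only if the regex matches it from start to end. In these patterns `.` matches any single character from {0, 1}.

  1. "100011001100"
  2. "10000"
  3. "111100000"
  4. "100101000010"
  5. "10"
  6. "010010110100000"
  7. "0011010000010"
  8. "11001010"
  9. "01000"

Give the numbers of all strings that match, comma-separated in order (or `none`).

6

1 → no match
2 → no match
3 → no match
4 → no match
5 → no match
6 → match
7 → no match
8 → no match
9 → no match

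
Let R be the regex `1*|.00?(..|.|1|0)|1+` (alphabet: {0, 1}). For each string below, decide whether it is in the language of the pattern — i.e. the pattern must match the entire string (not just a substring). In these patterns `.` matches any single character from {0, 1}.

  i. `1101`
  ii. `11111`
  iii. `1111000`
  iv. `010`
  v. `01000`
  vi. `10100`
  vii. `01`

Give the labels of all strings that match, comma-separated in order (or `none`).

i → no match
ii → match
iii → no match
iv → no match
v → no match
vi → no match
vii → no match

ii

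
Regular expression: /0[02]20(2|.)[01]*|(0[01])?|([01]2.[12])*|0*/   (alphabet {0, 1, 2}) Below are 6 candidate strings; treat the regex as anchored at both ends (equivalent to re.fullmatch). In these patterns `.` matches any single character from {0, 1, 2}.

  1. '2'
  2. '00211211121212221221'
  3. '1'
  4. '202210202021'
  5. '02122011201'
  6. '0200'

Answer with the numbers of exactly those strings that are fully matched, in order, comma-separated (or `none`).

none

1. '2' → no match
2 → no match
3. '1' → no match
4. '202210202021' → no match
5. '02122011201' → no match
6. '0200' → no match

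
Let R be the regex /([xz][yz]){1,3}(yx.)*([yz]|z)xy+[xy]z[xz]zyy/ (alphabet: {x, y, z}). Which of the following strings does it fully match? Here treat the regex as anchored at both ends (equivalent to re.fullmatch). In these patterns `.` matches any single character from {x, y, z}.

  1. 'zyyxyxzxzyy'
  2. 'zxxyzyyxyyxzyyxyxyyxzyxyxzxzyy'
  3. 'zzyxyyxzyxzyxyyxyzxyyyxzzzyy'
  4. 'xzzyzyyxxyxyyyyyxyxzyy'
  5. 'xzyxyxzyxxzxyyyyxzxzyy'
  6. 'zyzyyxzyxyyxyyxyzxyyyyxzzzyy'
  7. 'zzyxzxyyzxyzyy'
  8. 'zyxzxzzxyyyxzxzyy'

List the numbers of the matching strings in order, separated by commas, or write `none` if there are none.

1 → match
2 → no match
3 → match
4 → no match
5 → no match
6 → match
7 → no match
8 → match

1, 3, 6, 8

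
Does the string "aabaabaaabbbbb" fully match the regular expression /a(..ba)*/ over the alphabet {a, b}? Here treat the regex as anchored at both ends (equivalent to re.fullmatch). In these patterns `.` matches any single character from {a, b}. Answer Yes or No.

No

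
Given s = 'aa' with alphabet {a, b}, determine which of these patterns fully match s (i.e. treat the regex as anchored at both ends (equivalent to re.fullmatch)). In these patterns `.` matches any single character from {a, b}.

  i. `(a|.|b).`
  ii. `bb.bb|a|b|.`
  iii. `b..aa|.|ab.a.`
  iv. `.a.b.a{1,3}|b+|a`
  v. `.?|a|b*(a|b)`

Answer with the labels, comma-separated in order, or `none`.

i → match
ii → no match
iii → no match
iv → no match
v → no match

i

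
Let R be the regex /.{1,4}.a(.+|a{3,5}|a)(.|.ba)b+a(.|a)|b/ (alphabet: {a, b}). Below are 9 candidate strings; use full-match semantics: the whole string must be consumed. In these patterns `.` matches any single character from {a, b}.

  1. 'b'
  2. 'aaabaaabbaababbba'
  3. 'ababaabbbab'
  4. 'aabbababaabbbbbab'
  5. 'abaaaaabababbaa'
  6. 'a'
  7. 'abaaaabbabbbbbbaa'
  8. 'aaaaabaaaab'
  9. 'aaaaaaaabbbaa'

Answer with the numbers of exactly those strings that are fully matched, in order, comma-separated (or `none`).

1, 3, 4, 5, 7, 9

1 → match
2 → no match
3 → match
4 → match
5 → match
6 → no match
7 → match
8 → no match
9 → match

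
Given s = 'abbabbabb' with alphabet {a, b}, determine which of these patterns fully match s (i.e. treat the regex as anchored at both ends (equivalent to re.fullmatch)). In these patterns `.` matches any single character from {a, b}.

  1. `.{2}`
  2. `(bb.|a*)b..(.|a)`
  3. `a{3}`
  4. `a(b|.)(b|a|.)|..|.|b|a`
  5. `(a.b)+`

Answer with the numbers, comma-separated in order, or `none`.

1 → no match
2 → no match
3 → no match — must end with 'a'
4 → no match
5 → match

5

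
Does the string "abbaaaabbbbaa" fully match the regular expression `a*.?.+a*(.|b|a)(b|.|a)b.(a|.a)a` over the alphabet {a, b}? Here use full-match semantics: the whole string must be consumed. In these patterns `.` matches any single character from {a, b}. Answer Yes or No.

Yes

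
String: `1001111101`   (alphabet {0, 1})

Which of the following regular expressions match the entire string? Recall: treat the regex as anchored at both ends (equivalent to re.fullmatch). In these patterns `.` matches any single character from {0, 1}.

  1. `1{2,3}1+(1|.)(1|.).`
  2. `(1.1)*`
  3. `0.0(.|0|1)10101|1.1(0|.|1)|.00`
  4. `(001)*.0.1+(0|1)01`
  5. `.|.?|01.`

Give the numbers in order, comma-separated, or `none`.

4

1 → no match
2 → no match
3 → no match
4 → match
5 → no match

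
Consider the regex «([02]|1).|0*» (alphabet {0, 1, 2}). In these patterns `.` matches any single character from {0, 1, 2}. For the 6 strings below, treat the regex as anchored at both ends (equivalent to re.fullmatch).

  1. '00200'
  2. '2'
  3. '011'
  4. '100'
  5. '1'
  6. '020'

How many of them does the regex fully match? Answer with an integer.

1. '00200' → no match
2. '2' → no match
3. '011' → no match
4. '100' → no match
5. '1' → no match
6. '020' → no match
Total matched: 0

0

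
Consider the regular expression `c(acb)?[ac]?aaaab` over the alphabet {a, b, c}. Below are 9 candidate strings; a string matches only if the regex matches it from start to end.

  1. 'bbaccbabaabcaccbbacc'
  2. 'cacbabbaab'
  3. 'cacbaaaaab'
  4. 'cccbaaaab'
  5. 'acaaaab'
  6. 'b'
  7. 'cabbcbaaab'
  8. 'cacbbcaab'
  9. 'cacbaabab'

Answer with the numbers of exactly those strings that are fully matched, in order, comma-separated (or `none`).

1 → no match — must start with 'c'
2 → no match — must end with 'aaaab'
3 → match
4 → no match
5 → no match — must start with 'c'
6 → no match — must start with 'c'
7 → no match — must end with 'aaaab'
8 → no match — must end with 'aaaab'
9 → no match — must end with 'aaaab'

3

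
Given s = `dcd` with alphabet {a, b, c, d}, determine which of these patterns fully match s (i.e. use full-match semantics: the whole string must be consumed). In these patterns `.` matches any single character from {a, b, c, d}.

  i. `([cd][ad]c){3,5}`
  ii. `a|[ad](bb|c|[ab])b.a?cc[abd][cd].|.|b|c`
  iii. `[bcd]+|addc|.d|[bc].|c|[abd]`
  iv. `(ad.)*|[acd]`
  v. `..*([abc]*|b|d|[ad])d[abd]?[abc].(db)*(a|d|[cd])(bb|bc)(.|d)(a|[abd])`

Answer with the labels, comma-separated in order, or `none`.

i → no match — must end with `c`
ii → no match
iii → match
iv → no match
v → no match

iii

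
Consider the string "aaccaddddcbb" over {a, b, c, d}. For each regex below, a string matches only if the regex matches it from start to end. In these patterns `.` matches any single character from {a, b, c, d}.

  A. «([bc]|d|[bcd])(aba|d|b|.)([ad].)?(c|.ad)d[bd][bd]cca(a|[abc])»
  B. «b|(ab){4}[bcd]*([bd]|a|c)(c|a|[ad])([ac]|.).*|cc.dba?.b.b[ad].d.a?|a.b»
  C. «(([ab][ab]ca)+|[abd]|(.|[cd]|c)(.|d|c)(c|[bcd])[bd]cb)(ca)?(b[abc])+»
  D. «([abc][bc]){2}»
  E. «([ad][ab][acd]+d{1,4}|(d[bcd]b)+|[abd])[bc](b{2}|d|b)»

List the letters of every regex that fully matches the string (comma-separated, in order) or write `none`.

A → no match
B → no match
C → no match
D → no match
E → match

E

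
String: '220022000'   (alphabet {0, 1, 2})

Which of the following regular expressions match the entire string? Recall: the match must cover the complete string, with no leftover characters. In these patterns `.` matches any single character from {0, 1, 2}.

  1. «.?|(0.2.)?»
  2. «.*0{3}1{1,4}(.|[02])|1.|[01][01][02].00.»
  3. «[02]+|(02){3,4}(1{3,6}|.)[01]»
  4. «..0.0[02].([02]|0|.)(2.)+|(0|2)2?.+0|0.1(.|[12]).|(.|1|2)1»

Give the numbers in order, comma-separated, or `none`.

1 → no match
2 → no match
3 → match
4 → match

3, 4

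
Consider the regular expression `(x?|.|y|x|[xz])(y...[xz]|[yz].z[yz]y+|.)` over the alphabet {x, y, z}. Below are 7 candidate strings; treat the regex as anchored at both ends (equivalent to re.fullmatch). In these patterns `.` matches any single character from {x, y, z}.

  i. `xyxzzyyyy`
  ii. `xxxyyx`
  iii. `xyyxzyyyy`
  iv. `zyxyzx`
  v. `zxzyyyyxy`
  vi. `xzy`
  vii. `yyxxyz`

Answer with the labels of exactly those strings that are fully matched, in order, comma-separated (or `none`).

i → match
ii → no match
iii → no match
iv → match
v → no match
vi → no match
vii → match

i, iv, vii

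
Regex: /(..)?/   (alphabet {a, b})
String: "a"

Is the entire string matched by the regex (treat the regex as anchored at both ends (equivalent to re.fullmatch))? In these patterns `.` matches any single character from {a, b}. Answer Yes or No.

No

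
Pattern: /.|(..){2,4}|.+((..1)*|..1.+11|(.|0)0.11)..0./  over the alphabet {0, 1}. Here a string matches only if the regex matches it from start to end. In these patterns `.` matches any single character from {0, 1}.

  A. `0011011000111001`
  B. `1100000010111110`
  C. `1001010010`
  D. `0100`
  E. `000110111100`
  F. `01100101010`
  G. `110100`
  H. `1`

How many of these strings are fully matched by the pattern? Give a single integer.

A → match
B → no match
C → no match
D → match
E → match
F → no match
G → match
H → match
Total matched: 5

5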